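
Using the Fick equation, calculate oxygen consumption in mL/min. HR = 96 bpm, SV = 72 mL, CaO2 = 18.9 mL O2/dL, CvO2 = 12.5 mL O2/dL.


CO = HR*SV = 96*72/1000 = 6.912 L/min
a-v O2 diff = 18.9 - 12.5 = 6.4 mL/dL
VO2 = CO * (CaO2-CvO2) * 10 dL/L
VO2 = 6.912 * 6.4 * 10
VO2 = 442.4 mL/min


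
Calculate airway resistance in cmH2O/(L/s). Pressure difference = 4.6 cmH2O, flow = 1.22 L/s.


R = dP / flow
R = 4.6 / 1.22
R = 3.77 cmH2O/(L/s)


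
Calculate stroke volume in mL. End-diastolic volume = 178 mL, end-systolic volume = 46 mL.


SV = EDV - ESV
SV = 178 - 46
SV = 132 mL


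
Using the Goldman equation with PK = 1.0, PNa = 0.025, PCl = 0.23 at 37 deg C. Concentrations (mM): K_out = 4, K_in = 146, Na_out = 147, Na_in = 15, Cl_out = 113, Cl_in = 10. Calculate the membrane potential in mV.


Vm = (RT/F)*ln((PK*Ko + PNa*Nao + PCl*Cli)/(PK*Ki + PNa*Nai + PCl*Clo))
Numer = 9.975, Denom = 172.365
Vm = -76.15 mV


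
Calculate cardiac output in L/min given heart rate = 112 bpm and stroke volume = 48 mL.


CO = HR * SV
CO = 112 * 48 / 1000
CO = 5.376 L/min


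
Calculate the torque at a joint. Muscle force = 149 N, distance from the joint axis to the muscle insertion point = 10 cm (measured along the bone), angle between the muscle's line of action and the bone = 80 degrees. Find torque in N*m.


Torque = F * d * sin(theta)   (moment arm = d*sin(theta))
d = 10 cm = 0.1 m
Torque = 149 * 0.1 * sin(80)
Torque = 14.67 N*m


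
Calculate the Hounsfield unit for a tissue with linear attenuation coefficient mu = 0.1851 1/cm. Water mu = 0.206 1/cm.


HU = ((mu_tissue - mu_water) / mu_water) * 1000
HU = ((0.1851 - 0.206) / 0.206) * 1000
HU = -101.5


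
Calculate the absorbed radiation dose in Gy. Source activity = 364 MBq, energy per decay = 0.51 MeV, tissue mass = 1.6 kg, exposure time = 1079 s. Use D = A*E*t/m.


A = 364 MBq = 3.6400e+08 Bq
E = 0.51 MeV = 8.1702e-14 J
D = A*E*t/m = 3.6400e+08*8.1702e-14*1079/1.6
D = 0.02006 Gy


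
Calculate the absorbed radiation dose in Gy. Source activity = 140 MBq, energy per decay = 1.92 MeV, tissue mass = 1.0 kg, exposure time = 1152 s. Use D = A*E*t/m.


A = 140 MBq = 1.4000e+08 Bq
E = 1.92 MeV = 3.07584e-13 J
D = A*E*t/m = 1.4000e+08*3.07584e-13*1152/1.0
D = 0.04961 Gy


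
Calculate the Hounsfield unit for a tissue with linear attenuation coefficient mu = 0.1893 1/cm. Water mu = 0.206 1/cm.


HU = ((mu_tissue - mu_water) / mu_water) * 1000
HU = ((0.1893 - 0.206) / 0.206) * 1000
HU = -81.07


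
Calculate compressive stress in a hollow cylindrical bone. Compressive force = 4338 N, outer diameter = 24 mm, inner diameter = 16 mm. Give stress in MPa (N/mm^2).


A = pi*(r_o^2 - r_i^2)
r_o = 12 mm, r_i = 8 mm
A = 251.327 mm^2
sigma = F/A = 4338 / 251.327
sigma = 17.26 MPa


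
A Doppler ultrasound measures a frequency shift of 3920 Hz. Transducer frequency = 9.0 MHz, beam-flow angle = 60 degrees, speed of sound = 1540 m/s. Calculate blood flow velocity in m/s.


v = fd * c / (2 * f0 * cos(theta))
v = 3920 * 1540 / (2 * 9.0000e+06 * cos(60))
v = 0.6708 m/s


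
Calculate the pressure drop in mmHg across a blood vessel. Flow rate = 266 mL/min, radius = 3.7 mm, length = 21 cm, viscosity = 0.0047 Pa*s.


dP = 8*mu*L*Q / (pi*r^4)
Q = 266 mL/min = 4.43333e-06 m^3/s
dP = 59.4539 Pa = 59.4539 / 133.322 mmHg = 0.4459 mmHg


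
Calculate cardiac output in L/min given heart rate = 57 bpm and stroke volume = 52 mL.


CO = HR * SV
CO = 57 * 52 / 1000
CO = 2.964 L/min


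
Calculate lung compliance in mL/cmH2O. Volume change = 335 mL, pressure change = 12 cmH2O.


C = dV / dP
C = 335 / 12
C = 27.92 mL/cmH2O


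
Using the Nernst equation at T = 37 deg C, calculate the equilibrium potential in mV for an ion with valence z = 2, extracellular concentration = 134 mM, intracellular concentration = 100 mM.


E = (RT/(zF)) * ln(C_out/C_in)
T = 37 + 273.15 = 310.15 K
E = (8.314 * 310.15 / (2 * 96485)) * ln(134/100)
E = 3.911 mV


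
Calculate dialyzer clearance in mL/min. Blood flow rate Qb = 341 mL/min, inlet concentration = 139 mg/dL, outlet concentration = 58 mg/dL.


K = Qb * (Cb_in - Cb_out) / Cb_in
K = 341 * (139 - 58) / 139
K = 198.7 mL/min


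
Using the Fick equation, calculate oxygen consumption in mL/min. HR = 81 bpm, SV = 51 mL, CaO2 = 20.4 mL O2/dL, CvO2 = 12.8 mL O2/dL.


CO = HR*SV = 81*51/1000 = 4.131 L/min
a-v O2 diff = 20.4 - 12.8 = 7.6 mL/dL
VO2 = CO * (CaO2-CvO2) * 10 dL/L
VO2 = 4.131 * 7.6 * 10
VO2 = 314 mL/min


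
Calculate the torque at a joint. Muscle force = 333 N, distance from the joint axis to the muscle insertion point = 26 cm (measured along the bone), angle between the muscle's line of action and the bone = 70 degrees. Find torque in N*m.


Torque = F * d * sin(theta)   (moment arm = d*sin(theta))
d = 26 cm = 0.26 m
Torque = 333 * 0.26 * sin(70)
Torque = 81.36 N*m


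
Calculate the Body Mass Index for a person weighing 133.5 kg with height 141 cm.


BMI = weight / height^2
height = 141 cm = 1.41 m
BMI = 133.5 / 1.41^2
BMI = 67.15 kg/m^2


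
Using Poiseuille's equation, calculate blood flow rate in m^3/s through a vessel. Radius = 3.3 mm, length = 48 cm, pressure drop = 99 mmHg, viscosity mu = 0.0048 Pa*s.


Q = pi*r^4*dP / (8*mu*L)
r = 0.0033 m, L = 0.48 m
dP = 99 mmHg = 13198.878 Pa
Q = 2.6679e-04 m^3/s


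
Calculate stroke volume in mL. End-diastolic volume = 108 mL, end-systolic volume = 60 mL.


SV = EDV - ESV
SV = 108 - 60
SV = 48 mL


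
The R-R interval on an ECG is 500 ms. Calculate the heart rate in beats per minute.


HR = 60 / RR_interval(s)
RR = 500 ms = 0.5 s
HR = 60 / 0.5 = 120 bpm


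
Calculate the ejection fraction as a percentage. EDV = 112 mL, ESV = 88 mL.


SV = EDV - ESV = 112 - 88 = 24 mL
EF = SV/EDV * 100 = 24/112 * 100
EF = 21.43%


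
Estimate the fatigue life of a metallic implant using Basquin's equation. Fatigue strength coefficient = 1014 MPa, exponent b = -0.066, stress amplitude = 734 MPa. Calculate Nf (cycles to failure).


sigma_a = sigma_f' * (2Nf)^b
2Nf = (sigma_a/sigma_f')^(1/b)
2Nf = (734/1014)^(1/-0.066)
2Nf = 133.78036
Nf = 66.89


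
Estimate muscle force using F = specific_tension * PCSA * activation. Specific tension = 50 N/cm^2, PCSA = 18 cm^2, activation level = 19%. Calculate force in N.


F = sigma * PCSA * activation
F = 50 * 18 * 0.19
F = 171 N


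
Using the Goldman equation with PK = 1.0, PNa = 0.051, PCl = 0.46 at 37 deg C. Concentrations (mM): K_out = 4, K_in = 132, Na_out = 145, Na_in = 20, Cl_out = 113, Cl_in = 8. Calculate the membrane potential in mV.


Vm = (RT/F)*ln((PK*Ko + PNa*Nao + PCl*Cli)/(PK*Ki + PNa*Nai + PCl*Clo))
Numer = 15.075, Denom = 185
Vm = -67.01 mV


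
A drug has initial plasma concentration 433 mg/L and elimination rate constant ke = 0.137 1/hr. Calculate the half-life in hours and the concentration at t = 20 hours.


t_half = ln(2) / ke = 0.693147 / 0.137 = 5.059 hr
C(t) = C0 * exp(-ke*t) = 433 * exp(-0.137*20)
C(20) = 27.96 mg/L


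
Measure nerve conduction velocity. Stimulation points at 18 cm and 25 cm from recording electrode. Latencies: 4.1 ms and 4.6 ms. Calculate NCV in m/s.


Distance = (25 - 18) / 100 = 0.07 m
dt = (4.6 - 4.1) / 1000 = 5.0000e-04 s
NCV = dist / dt = 140 m/s


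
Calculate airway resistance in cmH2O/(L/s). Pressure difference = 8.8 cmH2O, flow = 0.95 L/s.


R = dP / flow
R = 8.8 / 0.95
R = 9.263 cmH2O/(L/s)


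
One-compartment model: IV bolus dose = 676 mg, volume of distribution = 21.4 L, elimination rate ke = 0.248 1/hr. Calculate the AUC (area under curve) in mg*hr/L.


C0 = Dose/Vd = 676/21.4 = 31.5888 mg/L
AUC = C0/ke = 31.5888/0.248
AUC = 127.4 mg*hr/L


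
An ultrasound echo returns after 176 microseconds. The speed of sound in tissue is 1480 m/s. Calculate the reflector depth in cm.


depth = c * t / 2
t = 176 us = 1.7600e-04 s
depth = 1480 * 1.7600e-04 / 2
depth = 0.13024 m = 13.024 cm


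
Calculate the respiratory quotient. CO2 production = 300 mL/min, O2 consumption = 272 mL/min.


RQ = VCO2 / VO2
RQ = 300 / 272
RQ = 1.103


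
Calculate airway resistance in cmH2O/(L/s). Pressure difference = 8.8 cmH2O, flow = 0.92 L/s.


R = dP / flow
R = 8.8 / 0.92
R = 9.565 cmH2O/(L/s)


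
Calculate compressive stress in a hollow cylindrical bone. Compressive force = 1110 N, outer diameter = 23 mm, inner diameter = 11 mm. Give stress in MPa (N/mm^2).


A = pi*(r_o^2 - r_i^2)
r_o = 11.5 mm, r_i = 5.5 mm
A = 320.442 mm^2
sigma = F/A = 1110 / 320.442
sigma = 3.464 MPa


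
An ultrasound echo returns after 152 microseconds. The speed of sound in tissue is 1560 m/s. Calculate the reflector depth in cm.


depth = c * t / 2
t = 152 us = 1.5200e-04 s
depth = 1560 * 1.5200e-04 / 2
depth = 0.11856 m = 11.856 cm


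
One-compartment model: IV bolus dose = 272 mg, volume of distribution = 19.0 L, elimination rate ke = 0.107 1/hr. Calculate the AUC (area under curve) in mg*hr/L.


C0 = Dose/Vd = 272/19.0 = 14.3158 mg/L
AUC = C0/ke = 14.3158/0.107
AUC = 133.8 mg*hr/L


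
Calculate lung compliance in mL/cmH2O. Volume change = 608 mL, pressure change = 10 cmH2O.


C = dV / dP
C = 608 / 10
C = 60.8 mL/cmH2O


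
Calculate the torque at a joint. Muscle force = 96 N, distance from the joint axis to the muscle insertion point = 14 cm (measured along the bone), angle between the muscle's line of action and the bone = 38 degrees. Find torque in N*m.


Torque = F * d * sin(theta)   (moment arm = d*sin(theta))
d = 14 cm = 0.14 m
Torque = 96 * 0.14 * sin(38)
Torque = 8.274 N*m


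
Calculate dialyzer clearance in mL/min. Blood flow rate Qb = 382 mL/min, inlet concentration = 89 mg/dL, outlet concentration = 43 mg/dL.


K = Qb * (Cb_in - Cb_out) / Cb_in
K = 382 * (89 - 43) / 89
K = 197.4 mL/min


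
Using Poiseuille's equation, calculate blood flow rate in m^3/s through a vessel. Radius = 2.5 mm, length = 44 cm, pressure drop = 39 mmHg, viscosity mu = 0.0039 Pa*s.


Q = pi*r^4*dP / (8*mu*L)
r = 0.0025 m, L = 0.44 m
dP = 39 mmHg = 5199.558 Pa
Q = 4.6480e-05 m^3/s


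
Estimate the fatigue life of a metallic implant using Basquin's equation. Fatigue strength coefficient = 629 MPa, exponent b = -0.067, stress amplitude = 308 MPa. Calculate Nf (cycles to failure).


sigma_a = sigma_f' * (2Nf)^b
2Nf = (sigma_a/sigma_f')^(1/b)
2Nf = (308/629)^(1/-0.067)
2Nf = 42496.89
Nf = 2.125e+04


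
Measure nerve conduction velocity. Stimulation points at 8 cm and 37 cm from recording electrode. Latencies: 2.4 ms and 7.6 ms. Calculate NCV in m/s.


Distance = (37 - 8) / 100 = 0.29 m
dt = (7.6 - 2.4) / 1000 = 0.0052 s
NCV = dist / dt = 55.77 m/s


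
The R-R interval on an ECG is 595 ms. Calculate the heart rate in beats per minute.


HR = 60 / RR_interval(s)
RR = 595 ms = 0.595 s
HR = 60 / 0.595 = 100.8 bpm


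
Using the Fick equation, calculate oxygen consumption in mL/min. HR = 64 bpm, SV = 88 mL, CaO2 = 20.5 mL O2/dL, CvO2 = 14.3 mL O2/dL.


CO = HR*SV = 64*88/1000 = 5.632 L/min
a-v O2 diff = 20.5 - 14.3 = 6.2 mL/dL
VO2 = CO * (CaO2-CvO2) * 10 dL/L
VO2 = 5.632 * 6.2 * 10
VO2 = 349.2 mL/min


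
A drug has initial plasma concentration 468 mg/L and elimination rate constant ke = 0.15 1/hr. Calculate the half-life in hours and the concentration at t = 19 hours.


t_half = ln(2) / ke = 0.693147 / 0.15 = 4.621 hr
C(t) = C0 * exp(-ke*t) = 468 * exp(-0.15*19)
C(19) = 27.07 mg/L


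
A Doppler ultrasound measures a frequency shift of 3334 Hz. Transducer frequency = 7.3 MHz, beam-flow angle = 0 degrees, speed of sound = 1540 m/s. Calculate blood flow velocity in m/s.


v = fd * c / (2 * f0 * cos(theta))
v = 3334 * 1540 / (2 * 7.3000e+06 * cos(0))
v = 0.3517 m/s


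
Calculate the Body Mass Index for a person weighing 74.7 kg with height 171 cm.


BMI = weight / height^2
height = 171 cm = 1.71 m
BMI = 74.7 / 1.71^2
BMI = 25.55 kg/m^2


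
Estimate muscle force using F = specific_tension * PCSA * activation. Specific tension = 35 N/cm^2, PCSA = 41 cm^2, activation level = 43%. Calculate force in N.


F = sigma * PCSA * activation
F = 35 * 41 * 0.43
F = 617 N


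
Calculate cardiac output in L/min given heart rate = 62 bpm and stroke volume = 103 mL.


CO = HR * SV
CO = 62 * 103 / 1000
CO = 6.386 L/min


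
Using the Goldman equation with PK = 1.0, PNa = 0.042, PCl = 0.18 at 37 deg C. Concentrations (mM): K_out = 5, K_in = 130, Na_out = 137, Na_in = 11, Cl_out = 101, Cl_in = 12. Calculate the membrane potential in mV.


Vm = (RT/F)*ln((PK*Ko + PNa*Nao + PCl*Cli)/(PK*Ki + PNa*Nai + PCl*Clo))
Numer = 12.914, Denom = 148.642
Vm = -65.3 mV


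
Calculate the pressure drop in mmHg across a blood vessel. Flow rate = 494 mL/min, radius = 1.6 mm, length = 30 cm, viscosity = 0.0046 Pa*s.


dP = 8*mu*L*Q / (pi*r^4)
Q = 494 mL/min = 8.23333e-06 m^3/s
dP = 4414.84 Pa = 4414.84 / 133.322 mmHg = 33.11 mmHg


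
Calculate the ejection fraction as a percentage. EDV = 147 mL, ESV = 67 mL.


SV = EDV - ESV = 147 - 67 = 80 mL
EF = SV/EDV * 100 = 80/147 * 100
EF = 54.42%


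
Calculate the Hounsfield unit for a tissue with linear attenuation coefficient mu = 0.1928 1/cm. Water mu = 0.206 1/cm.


HU = ((mu_tissue - mu_water) / mu_water) * 1000
HU = ((0.1928 - 0.206) / 0.206) * 1000
HU = -64.08


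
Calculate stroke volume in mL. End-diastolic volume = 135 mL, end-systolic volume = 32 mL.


SV = EDV - ESV
SV = 135 - 32
SV = 103 mL


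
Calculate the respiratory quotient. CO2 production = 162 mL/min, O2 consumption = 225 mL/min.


RQ = VCO2 / VO2
RQ = 162 / 225
RQ = 0.72


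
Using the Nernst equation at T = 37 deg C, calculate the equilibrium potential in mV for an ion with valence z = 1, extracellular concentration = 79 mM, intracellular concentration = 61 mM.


E = (RT/(zF)) * ln(C_out/C_in)
T = 37 + 273.15 = 310.15 K
E = (8.314 * 310.15 / (1 * 96485)) * ln(79/61)
E = 6.91 mV


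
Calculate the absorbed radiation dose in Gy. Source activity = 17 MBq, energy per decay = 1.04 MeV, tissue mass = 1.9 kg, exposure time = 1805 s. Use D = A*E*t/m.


A = 17 MBq = 1.7000e+07 Bq
E = 1.04 MeV = 1.66608e-13 J
D = A*E*t/m = 1.7000e+07*1.66608e-13*1805/1.9
D = 0.002691 Gy


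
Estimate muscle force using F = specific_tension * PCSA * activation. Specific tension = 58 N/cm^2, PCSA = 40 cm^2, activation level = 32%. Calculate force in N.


F = sigma * PCSA * activation
F = 58 * 40 * 0.32
F = 742.4 N


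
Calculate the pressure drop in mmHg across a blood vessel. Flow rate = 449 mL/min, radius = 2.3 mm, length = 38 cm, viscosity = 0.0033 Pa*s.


dP = 8*mu*L*Q / (pi*r^4)
Q = 449 mL/min = 7.48333e-06 m^3/s
dP = 853.928 Pa = 853.928 / 133.322 mmHg = 6.405 mmHg


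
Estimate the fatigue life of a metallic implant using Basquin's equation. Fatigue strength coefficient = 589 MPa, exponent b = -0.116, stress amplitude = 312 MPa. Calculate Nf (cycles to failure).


sigma_a = sigma_f' * (2Nf)^b
2Nf = (sigma_a/sigma_f')^(1/b)
2Nf = (312/589)^(1/-0.116)
2Nf = 239.3159
Nf = 119.7


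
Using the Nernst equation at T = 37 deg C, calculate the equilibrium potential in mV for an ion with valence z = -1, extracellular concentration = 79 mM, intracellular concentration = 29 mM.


E = (RT/(zF)) * ln(C_out/C_in)
T = 37 + 273.15 = 310.15 K
E = (8.314 * 310.15 / (-1 * 96485)) * ln(79/29)
E = -26.78 mV


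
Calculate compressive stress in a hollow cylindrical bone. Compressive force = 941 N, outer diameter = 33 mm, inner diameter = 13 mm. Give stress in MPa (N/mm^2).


A = pi*(r_o^2 - r_i^2)
r_o = 16.5 mm, r_i = 6.5 mm
A = 722.566 mm^2
sigma = F/A = 941 / 722.566
sigma = 1.302 MPa


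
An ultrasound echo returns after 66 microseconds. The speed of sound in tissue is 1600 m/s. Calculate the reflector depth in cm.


depth = c * t / 2
t = 66 us = 6.6000e-05 s
depth = 1600 * 6.6000e-05 / 2
depth = 0.0528 m = 5.28 cm


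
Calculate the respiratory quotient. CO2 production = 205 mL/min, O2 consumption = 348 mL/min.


RQ = VCO2 / VO2
RQ = 205 / 348
RQ = 0.5891


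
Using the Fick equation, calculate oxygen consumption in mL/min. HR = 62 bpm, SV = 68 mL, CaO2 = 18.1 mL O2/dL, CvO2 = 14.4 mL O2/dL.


CO = HR*SV = 62*68/1000 = 4.216 L/min
a-v O2 diff = 18.1 - 14.4 = 3.7 mL/dL
VO2 = CO * (CaO2-CvO2) * 10 dL/L
VO2 = 4.216 * 3.7 * 10
VO2 = 156 mL/min


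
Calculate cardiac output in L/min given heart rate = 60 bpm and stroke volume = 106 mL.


CO = HR * SV
CO = 60 * 106 / 1000
CO = 6.36 L/min


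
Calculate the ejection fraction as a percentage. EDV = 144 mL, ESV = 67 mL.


SV = EDV - ESV = 144 - 67 = 77 mL
EF = SV/EDV * 100 = 77/144 * 100
EF = 53.47%


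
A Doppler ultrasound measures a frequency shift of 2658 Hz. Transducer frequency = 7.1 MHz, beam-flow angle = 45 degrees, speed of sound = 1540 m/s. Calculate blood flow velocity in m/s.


v = fd * c / (2 * f0 * cos(theta))
v = 2658 * 1540 / (2 * 7.1000e+06 * cos(45))
v = 0.4077 m/s


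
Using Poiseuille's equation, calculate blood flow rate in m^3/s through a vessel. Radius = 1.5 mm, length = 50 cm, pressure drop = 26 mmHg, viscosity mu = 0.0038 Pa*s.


Q = pi*r^4*dP / (8*mu*L)
r = 0.0015 m, L = 0.5 m
dP = 26 mmHg = 3466.372 Pa
Q = 3.6270e-06 m^3/s


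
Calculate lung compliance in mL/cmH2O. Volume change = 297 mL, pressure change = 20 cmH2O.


C = dV / dP
C = 297 / 20
C = 14.85 mL/cmH2O


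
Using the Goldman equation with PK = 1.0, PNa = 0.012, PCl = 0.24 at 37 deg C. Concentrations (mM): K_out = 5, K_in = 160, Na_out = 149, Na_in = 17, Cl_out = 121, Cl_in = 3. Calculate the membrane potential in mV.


Vm = (RT/F)*ln((PK*Ko + PNa*Nao + PCl*Cli)/(PK*Ki + PNa*Nai + PCl*Clo))
Numer = 7.508, Denom = 189.244
Vm = -86.24 mV


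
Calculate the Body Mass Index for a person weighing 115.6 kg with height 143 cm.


BMI = weight / height^2
height = 143 cm = 1.43 m
BMI = 115.6 / 1.43^2
BMI = 56.53 kg/m^2


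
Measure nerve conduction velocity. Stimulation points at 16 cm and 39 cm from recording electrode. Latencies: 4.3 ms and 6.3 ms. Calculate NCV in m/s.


Distance = (39 - 16) / 100 = 0.23 m
dt = (6.3 - 4.3) / 1000 = 0.002 s
NCV = dist / dt = 115 m/s


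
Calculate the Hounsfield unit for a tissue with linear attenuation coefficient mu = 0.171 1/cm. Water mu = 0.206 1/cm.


HU = ((mu_tissue - mu_water) / mu_water) * 1000
HU = ((0.171 - 0.206) / 0.206) * 1000
HU = -169.9


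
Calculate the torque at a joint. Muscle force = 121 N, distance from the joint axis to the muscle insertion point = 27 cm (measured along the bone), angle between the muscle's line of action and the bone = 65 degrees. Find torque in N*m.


Torque = F * d * sin(theta)   (moment arm = d*sin(theta))
d = 27 cm = 0.27 m
Torque = 121 * 0.27 * sin(65)
Torque = 29.61 N*m


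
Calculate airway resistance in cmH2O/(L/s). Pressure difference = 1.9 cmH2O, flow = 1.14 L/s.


R = dP / flow
R = 1.9 / 1.14
R = 1.667 cmH2O/(L/s)


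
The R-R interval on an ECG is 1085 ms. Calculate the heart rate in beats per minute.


HR = 60 / RR_interval(s)
RR = 1085 ms = 1.085 s
HR = 60 / 1.085 = 55.3 bpm


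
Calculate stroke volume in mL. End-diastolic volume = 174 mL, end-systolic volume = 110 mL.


SV = EDV - ESV
SV = 174 - 110
SV = 64 mL


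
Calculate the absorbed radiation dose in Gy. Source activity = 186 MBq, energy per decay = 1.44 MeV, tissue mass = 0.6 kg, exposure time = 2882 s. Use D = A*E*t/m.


A = 186 MBq = 1.8600e+08 Bq
E = 1.44 MeV = 2.30688e-13 J
D = A*E*t/m = 1.8600e+08*2.30688e-13*2882/0.6
D = 0.2061 Gy


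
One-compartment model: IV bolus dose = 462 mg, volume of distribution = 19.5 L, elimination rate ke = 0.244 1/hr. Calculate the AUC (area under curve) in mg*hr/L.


C0 = Dose/Vd = 462/19.5 = 23.6923 mg/L
AUC = C0/ke = 23.6923/0.244
AUC = 97.1 mg*hr/L


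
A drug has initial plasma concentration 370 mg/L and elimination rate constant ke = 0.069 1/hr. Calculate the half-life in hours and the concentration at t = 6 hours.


t_half = ln(2) / ke = 0.693147 / 0.069 = 10.05 hr
C(t) = C0 * exp(-ke*t) = 370 * exp(-0.069*6)
C(6) = 244.6 mg/L


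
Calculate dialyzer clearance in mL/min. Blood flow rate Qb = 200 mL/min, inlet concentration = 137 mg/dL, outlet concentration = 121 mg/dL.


K = Qb * (Cb_in - Cb_out) / Cb_in
K = 200 * (137 - 121) / 137
K = 23.36 mL/min


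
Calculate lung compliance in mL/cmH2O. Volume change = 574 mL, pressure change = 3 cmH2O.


C = dV / dP
C = 574 / 3
C = 191.3 mL/cmH2O


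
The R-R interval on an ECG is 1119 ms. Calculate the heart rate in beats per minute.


HR = 60 / RR_interval(s)
RR = 1119 ms = 1.119 s
HR = 60 / 1.119 = 53.62 bpm


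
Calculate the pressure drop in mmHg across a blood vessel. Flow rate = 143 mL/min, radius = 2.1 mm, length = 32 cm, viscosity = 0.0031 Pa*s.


dP = 8*mu*L*Q / (pi*r^4)
Q = 143 mL/min = 2.38333e-06 m^3/s
dP = 309.57 Pa = 309.57 / 133.322 mmHg = 2.322 mmHg


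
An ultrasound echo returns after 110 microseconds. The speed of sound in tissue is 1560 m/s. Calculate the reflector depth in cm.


depth = c * t / 2
t = 110 us = 1.1000e-04 s
depth = 1560 * 1.1000e-04 / 2
depth = 0.0858 m = 8.58 cm


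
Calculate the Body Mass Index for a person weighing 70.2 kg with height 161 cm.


BMI = weight / height^2
height = 161 cm = 1.61 m
BMI = 70.2 / 1.61^2
BMI = 27.08 kg/m^2


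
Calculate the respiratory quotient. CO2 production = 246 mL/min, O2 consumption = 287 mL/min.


RQ = VCO2 / VO2
RQ = 246 / 287
RQ = 0.8571


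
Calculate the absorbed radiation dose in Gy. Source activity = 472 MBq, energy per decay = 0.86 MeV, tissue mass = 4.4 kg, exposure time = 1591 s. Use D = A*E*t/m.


A = 472 MBq = 4.7200e+08 Bq
E = 0.86 MeV = 1.37772e-13 J
D = A*E*t/m = 4.7200e+08*1.37772e-13*1591/4.4
D = 0.02351 Gy


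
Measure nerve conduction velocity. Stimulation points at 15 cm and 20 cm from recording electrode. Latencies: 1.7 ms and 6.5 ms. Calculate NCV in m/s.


Distance = (20 - 15) / 100 = 0.05 m
dt = (6.5 - 1.7) / 1000 = 0.0048 s
NCV = dist / dt = 10.42 m/s


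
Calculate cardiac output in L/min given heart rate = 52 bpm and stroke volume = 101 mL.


CO = HR * SV
CO = 52 * 101 / 1000
CO = 5.252 L/min


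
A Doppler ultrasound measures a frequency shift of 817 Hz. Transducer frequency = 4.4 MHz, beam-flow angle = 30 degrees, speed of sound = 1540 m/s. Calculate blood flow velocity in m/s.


v = fd * c / (2 * f0 * cos(theta))
v = 817 * 1540 / (2 * 4.4000e+06 * cos(30))
v = 0.1651 m/s


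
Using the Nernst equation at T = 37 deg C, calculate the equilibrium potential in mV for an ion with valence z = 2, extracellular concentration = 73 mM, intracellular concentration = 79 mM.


E = (RT/(zF)) * ln(C_out/C_in)
T = 37 + 273.15 = 310.15 K
E = (8.314 * 310.15 / (2 * 96485)) * ln(73/79)
E = -1.055 mV


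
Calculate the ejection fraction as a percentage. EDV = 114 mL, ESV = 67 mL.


SV = EDV - ESV = 114 - 67 = 47 mL
EF = SV/EDV * 100 = 47/114 * 100
EF = 41.23%


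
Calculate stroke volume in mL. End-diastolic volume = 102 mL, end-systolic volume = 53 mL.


SV = EDV - ESV
SV = 102 - 53
SV = 49 mL


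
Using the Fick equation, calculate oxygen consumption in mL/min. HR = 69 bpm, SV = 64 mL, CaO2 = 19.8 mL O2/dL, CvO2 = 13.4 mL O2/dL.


CO = HR*SV = 69*64/1000 = 4.416 L/min
a-v O2 diff = 19.8 - 13.4 = 6.4 mL/dL
VO2 = CO * (CaO2-CvO2) * 10 dL/L
VO2 = 4.416 * 6.4 * 10
VO2 = 282.6 mL/min


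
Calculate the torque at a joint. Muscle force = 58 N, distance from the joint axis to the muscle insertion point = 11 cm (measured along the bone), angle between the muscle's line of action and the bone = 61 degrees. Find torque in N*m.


Torque = F * d * sin(theta)   (moment arm = d*sin(theta))
d = 11 cm = 0.11 m
Torque = 58 * 0.11 * sin(61)
Torque = 5.58 N*m


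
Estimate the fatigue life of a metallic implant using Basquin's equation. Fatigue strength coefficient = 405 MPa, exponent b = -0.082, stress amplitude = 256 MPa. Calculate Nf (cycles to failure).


sigma_a = sigma_f' * (2Nf)^b
2Nf = (sigma_a/sigma_f')^(1/b)
2Nf = (256/405)^(1/-0.082)
2Nf = 268.81403
Nf = 134.4


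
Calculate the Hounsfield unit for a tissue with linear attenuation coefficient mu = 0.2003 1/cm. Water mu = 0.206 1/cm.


HU = ((mu_tissue - mu_water) / mu_water) * 1000
HU = ((0.2003 - 0.206) / 0.206) * 1000
HU = -27.67


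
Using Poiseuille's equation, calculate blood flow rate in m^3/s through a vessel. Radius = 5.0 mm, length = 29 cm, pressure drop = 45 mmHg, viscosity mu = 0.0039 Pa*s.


Q = pi*r^4*dP / (8*mu*L)
r = 0.005 m, L = 0.29 m
dP = 45 mmHg = 5999.49 Pa
Q = 0.001302 m^3/s


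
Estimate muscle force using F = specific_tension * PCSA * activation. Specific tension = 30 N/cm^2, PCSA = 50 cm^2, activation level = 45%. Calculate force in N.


F = sigma * PCSA * activation
F = 30 * 50 * 0.45
F = 675 N


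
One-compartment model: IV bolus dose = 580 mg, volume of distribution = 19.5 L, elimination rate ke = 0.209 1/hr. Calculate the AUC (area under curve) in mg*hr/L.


C0 = Dose/Vd = 580/19.5 = 29.7436 mg/L
AUC = C0/ke = 29.7436/0.209
AUC = 142.3 mg*hr/L


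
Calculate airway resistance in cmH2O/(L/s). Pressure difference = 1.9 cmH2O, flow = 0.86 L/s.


R = dP / flow
R = 1.9 / 0.86
R = 2.209 cmH2O/(L/s)


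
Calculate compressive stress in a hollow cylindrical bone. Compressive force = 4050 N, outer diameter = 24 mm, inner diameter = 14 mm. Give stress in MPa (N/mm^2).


A = pi*(r_o^2 - r_i^2)
r_o = 12 mm, r_i = 7 mm
A = 298.451 mm^2
sigma = F/A = 4050 / 298.451
sigma = 13.57 MPa


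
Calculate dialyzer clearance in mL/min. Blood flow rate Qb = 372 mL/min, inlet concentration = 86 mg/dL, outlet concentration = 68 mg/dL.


K = Qb * (Cb_in - Cb_out) / Cb_in
K = 372 * (86 - 68) / 86
K = 77.86 mL/min


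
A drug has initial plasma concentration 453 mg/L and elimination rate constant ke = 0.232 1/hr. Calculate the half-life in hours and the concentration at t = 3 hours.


t_half = ln(2) / ke = 0.693147 / 0.232 = 2.988 hr
C(t) = C0 * exp(-ke*t) = 453 * exp(-0.232*3)
C(3) = 225.9 mg/L


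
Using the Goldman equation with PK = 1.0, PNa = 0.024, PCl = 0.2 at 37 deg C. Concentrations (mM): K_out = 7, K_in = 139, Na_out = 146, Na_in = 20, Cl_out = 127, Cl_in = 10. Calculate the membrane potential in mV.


Vm = (RT/F)*ln((PK*Ko + PNa*Nao + PCl*Cli)/(PK*Ki + PNa*Nai + PCl*Clo))
Numer = 12.504, Denom = 164.88
Vm = -68.93 mV


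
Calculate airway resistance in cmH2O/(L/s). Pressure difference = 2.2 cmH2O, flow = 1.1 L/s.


R = dP / flow
R = 2.2 / 1.1
R = 2 cmH2O/(L/s)


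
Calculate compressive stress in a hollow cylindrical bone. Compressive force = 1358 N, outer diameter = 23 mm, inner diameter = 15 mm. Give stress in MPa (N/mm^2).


A = pi*(r_o^2 - r_i^2)
r_o = 11.5 mm, r_i = 7.5 mm
A = 238.761 mm^2
sigma = F/A = 1358 / 238.761
sigma = 5.688 MPa


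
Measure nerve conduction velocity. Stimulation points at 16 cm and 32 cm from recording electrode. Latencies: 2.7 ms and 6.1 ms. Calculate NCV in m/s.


Distance = (32 - 16) / 100 = 0.16 m
dt = (6.1 - 2.7) / 1000 = 0.0034 s
NCV = dist / dt = 47.06 m/s


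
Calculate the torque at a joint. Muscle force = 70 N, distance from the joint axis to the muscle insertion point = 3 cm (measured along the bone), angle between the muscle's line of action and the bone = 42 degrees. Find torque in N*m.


Torque = F * d * sin(theta)   (moment arm = d*sin(theta))
d = 3 cm = 0.03 m
Torque = 70 * 0.03 * sin(42)
Torque = 1.405 N*m


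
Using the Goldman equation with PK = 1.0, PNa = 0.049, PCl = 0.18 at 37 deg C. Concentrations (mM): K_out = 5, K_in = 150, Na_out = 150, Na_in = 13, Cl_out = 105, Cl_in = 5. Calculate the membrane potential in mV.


Vm = (RT/F)*ln((PK*Ko + PNa*Nao + PCl*Cli)/(PK*Ki + PNa*Nai + PCl*Clo))
Numer = 13.25, Denom = 169.537
Vm = -68.12 mV


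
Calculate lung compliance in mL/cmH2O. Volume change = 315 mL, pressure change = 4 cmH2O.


C = dV / dP
C = 315 / 4
C = 78.75 mL/cmH2O


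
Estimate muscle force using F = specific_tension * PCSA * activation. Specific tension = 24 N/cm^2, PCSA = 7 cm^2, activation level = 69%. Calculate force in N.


F = sigma * PCSA * activation
F = 24 * 7 * 0.69
F = 115.9 N


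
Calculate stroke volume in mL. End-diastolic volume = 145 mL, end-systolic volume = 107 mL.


SV = EDV - ESV
SV = 145 - 107
SV = 38 mL


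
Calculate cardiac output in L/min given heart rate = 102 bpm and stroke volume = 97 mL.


CO = HR * SV
CO = 102 * 97 / 1000
CO = 9.894 L/min


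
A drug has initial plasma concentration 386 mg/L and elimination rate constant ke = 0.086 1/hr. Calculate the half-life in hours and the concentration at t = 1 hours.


t_half = ln(2) / ke = 0.693147 / 0.086 = 8.06 hr
C(t) = C0 * exp(-ke*t) = 386 * exp(-0.086*1)
C(1) = 354.2 mg/L


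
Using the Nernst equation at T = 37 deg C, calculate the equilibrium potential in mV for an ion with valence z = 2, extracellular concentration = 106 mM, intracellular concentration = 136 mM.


E = (RT/(zF)) * ln(C_out/C_in)
T = 37 + 273.15 = 310.15 K
E = (8.314 * 310.15 / (2 * 96485)) * ln(106/136)
E = -3.33 mV


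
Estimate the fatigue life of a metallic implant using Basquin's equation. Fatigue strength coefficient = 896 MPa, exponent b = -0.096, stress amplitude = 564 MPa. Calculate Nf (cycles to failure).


sigma_a = sigma_f' * (2Nf)^b
2Nf = (sigma_a/sigma_f')^(1/b)
2Nf = (564/896)^(1/-0.096)
2Nf = 124.17984
Nf = 62.09


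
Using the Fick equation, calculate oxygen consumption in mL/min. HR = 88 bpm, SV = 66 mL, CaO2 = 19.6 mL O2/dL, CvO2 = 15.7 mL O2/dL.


CO = HR*SV = 88*66/1000 = 5.808 L/min
a-v O2 diff = 19.6 - 15.7 = 3.9 mL/dL
VO2 = CO * (CaO2-CvO2) * 10 dL/L
VO2 = 5.808 * 3.9 * 10
VO2 = 226.5 mL/min


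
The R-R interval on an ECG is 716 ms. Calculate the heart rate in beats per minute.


HR = 60 / RR_interval(s)
RR = 716 ms = 0.716 s
HR = 60 / 0.716 = 83.8 bpm


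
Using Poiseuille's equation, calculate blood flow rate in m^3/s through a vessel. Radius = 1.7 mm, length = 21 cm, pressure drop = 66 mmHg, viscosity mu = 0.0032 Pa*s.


Q = pi*r^4*dP / (8*mu*L)
r = 0.0017 m, L = 0.21 m
dP = 66 mmHg = 8799.252 Pa
Q = 4.2947e-05 m^3/s


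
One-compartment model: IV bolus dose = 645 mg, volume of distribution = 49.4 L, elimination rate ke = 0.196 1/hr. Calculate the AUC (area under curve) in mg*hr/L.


C0 = Dose/Vd = 645/49.4 = 13.0567 mg/L
AUC = C0/ke = 13.0567/0.196
AUC = 66.62 mg*hr/L


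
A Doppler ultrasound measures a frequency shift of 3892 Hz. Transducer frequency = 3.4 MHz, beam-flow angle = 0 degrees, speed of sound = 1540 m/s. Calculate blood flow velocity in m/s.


v = fd * c / (2 * f0 * cos(theta))
v = 3892 * 1540 / (2 * 3.4000e+06 * cos(0))
v = 0.8814 m/s


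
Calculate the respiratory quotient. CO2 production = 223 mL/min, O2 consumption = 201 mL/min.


RQ = VCO2 / VO2
RQ = 223 / 201
RQ = 1.109


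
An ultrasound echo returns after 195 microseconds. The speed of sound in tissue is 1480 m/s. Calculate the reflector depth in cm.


depth = c * t / 2
t = 195 us = 1.9500e-04 s
depth = 1480 * 1.9500e-04 / 2
depth = 0.1443 m = 14.43 cm


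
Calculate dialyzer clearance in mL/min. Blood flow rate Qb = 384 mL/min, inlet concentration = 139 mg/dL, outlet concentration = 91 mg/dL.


K = Qb * (Cb_in - Cb_out) / Cb_in
K = 384 * (139 - 91) / 139
K = 132.6 mL/min


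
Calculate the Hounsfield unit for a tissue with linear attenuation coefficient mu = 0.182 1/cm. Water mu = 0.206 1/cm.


HU = ((mu_tissue - mu_water) / mu_water) * 1000
HU = ((0.182 - 0.206) / 0.206) * 1000
HU = -116.5


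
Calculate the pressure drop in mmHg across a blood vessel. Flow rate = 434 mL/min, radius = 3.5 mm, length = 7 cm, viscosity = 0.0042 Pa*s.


dP = 8*mu*L*Q / (pi*r^4)
Q = 434 mL/min = 7.23333e-06 m^3/s
dP = 36.0872 Pa = 36.0872 / 133.322 mmHg = 0.2707 mmHg


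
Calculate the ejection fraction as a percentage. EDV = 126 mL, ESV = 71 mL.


SV = EDV - ESV = 126 - 71 = 55 mL
EF = SV/EDV * 100 = 55/126 * 100
EF = 43.65%


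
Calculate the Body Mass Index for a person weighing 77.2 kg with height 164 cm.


BMI = weight / height^2
height = 164 cm = 1.64 m
BMI = 77.2 / 1.64^2
BMI = 28.7 kg/m^2


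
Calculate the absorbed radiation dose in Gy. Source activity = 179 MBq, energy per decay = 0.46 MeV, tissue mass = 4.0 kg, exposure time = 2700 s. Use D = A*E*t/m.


A = 179 MBq = 1.7900e+08 Bq
E = 0.46 MeV = 7.3692e-14 J
D = A*E*t/m = 1.7900e+08*7.3692e-14*2700/4.0
D = 0.008904 Gy


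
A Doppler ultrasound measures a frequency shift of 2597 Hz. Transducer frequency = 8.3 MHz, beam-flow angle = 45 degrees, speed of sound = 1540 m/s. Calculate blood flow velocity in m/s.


v = fd * c / (2 * f0 * cos(theta))
v = 2597 * 1540 / (2 * 8.3000e+06 * cos(45))
v = 0.3407 m/s


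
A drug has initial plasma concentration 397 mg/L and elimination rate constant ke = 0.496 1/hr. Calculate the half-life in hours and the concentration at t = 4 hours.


t_half = ln(2) / ke = 0.693147 / 0.496 = 1.397 hr
C(t) = C0 * exp(-ke*t) = 397 * exp(-0.496*4)
C(4) = 54.59 mg/L


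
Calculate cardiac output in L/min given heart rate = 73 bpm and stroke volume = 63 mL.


CO = HR * SV
CO = 73 * 63 / 1000
CO = 4.599 L/min


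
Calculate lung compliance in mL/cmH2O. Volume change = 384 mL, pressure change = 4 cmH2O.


C = dV / dP
C = 384 / 4
C = 96 mL/cmH2O


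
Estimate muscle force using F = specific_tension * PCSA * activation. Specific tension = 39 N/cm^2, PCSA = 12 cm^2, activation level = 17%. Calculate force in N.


F = sigma * PCSA * activation
F = 39 * 12 * 0.17
F = 79.56 N


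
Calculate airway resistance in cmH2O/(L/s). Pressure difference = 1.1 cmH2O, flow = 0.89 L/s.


R = dP / flow
R = 1.1 / 0.89
R = 1.236 cmH2O/(L/s)


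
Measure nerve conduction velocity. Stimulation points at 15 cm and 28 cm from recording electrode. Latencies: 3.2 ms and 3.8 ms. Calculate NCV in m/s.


Distance = (28 - 15) / 100 = 0.13 m
dt = (3.8 - 3.2) / 1000 = 6.0000e-04 s
NCV = dist / dt = 216.7 m/s


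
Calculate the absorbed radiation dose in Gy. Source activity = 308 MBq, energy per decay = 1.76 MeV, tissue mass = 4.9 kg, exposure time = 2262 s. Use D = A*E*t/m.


A = 308 MBq = 3.0800e+08 Bq
E = 1.76 MeV = 2.81952e-13 J
D = A*E*t/m = 3.0800e+08*2.81952e-13*2262/4.9
D = 0.04009 Gy


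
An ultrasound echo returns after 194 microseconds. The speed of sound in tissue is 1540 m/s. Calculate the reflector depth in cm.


depth = c * t / 2
t = 194 us = 1.9400e-04 s
depth = 1540 * 1.9400e-04 / 2
depth = 0.14938 m = 14.938 cm


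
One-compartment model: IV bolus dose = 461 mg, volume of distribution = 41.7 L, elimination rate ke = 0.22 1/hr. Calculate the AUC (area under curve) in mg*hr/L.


C0 = Dose/Vd = 461/41.7 = 11.0552 mg/L
AUC = C0/ke = 11.0552/0.22
AUC = 50.25 mg*hr/L


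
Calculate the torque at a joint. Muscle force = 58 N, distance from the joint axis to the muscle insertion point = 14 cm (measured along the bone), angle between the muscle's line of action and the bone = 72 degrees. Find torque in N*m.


Torque = F * d * sin(theta)   (moment arm = d*sin(theta))
d = 14 cm = 0.14 m
Torque = 58 * 0.14 * sin(72)
Torque = 7.723 N*m


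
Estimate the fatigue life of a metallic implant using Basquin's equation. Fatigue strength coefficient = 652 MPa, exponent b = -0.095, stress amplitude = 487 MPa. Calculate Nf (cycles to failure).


sigma_a = sigma_f' * (2Nf)^b
2Nf = (sigma_a/sigma_f')^(1/b)
2Nf = (487/652)^(1/-0.095)
2Nf = 21.571501
Nf = 10.79


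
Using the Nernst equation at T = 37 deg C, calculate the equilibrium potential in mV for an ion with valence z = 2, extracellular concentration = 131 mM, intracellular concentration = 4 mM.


E = (RT/(zF)) * ln(C_out/C_in)
T = 37 + 273.15 = 310.15 K
E = (8.314 * 310.15 / (2 * 96485)) * ln(131/4)
E = 46.62 mV


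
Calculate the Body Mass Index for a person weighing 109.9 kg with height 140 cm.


BMI = weight / height^2
height = 140 cm = 1.4 m
BMI = 109.9 / 1.4^2
BMI = 56.07 kg/m^2


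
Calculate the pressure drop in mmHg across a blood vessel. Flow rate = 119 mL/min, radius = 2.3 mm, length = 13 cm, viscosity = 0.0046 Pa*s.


dP = 8*mu*L*Q / (pi*r^4)
Q = 119 mL/min = 1.98333e-06 m^3/s
dP = 107.926 Pa = 107.926 / 133.322 mmHg = 0.8095 mmHg


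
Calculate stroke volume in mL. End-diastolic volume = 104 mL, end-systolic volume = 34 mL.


SV = EDV - ESV
SV = 104 - 34
SV = 70 mL


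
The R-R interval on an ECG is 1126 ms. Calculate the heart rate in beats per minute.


HR = 60 / RR_interval(s)
RR = 1126 ms = 1.126 s
HR = 60 / 1.126 = 53.29 bpm


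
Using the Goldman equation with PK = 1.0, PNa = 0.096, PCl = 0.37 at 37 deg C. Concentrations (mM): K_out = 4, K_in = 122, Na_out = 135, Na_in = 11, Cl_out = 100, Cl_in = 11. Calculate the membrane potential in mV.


Vm = (RT/F)*ln((PK*Ko + PNa*Nao + PCl*Cli)/(PK*Ki + PNa*Nai + PCl*Clo))
Numer = 21.03, Denom = 160.056
Vm = -54.24 mV


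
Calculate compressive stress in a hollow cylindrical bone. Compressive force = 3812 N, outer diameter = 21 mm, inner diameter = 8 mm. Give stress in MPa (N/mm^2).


A = pi*(r_o^2 - r_i^2)
r_o = 10.5 mm, r_i = 4 mm
A = 296.095 mm^2
sigma = F/A = 3812 / 296.095
sigma = 12.87 MPa


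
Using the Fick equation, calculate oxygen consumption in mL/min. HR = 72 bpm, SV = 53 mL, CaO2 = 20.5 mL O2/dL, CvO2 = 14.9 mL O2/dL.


CO = HR*SV = 72*53/1000 = 3.816 L/min
a-v O2 diff = 20.5 - 14.9 = 5.6 mL/dL
VO2 = CO * (CaO2-CvO2) * 10 dL/L
VO2 = 3.816 * 5.6 * 10
VO2 = 213.7 mL/min


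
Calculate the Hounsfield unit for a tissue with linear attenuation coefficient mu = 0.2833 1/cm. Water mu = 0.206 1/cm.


HU = ((mu_tissue - mu_water) / mu_water) * 1000
HU = ((0.2833 - 0.206) / 0.206) * 1000
HU = 375.2


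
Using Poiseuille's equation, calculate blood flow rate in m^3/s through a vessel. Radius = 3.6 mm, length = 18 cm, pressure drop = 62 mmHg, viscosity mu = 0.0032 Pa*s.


Q = pi*r^4*dP / (8*mu*L)
r = 0.0036 m, L = 0.18 m
dP = 62 mmHg = 8265.964 Pa
Q = 9.4654e-04 m^3/s


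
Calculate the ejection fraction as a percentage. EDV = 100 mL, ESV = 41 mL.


SV = EDV - ESV = 100 - 41 = 59 mL
EF = SV/EDV * 100 = 59/100 * 100
EF = 59%


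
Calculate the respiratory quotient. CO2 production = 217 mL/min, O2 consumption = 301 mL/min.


RQ = VCO2 / VO2
RQ = 217 / 301
RQ = 0.7209


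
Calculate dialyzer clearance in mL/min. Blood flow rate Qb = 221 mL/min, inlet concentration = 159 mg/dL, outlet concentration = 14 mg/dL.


K = Qb * (Cb_in - Cb_out) / Cb_in
K = 221 * (159 - 14) / 159
K = 201.5 mL/min


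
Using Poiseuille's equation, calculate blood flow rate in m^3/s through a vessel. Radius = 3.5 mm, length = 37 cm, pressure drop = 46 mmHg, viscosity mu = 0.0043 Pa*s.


Q = pi*r^4*dP / (8*mu*L)
r = 0.0035 m, L = 0.37 m
dP = 46 mmHg = 6132.812 Pa
Q = 2.2715e-04 m^3/s


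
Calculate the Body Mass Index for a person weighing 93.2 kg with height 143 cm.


BMI = weight / height^2
height = 143 cm = 1.43 m
BMI = 93.2 / 1.43^2
BMI = 45.58 kg/m^2


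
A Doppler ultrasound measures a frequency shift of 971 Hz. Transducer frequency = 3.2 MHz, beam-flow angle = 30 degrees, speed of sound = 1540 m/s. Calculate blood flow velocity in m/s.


v = fd * c / (2 * f0 * cos(theta))
v = 971 * 1540 / (2 * 3.2000e+06 * cos(30))
v = 0.2698 m/s


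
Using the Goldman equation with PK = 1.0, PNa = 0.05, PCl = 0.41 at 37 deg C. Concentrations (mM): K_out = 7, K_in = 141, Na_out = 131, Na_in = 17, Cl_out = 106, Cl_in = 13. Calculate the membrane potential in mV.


Vm = (RT/F)*ln((PK*Ko + PNa*Nao + PCl*Cli)/(PK*Ki + PNa*Nai + PCl*Clo))
Numer = 18.88, Denom = 185.31
Vm = -61.04 mV


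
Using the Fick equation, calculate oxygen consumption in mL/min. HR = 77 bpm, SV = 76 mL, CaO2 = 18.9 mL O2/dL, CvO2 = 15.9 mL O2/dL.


CO = HR*SV = 77*76/1000 = 5.852 L/min
a-v O2 diff = 18.9 - 15.9 = 3 mL/dL
VO2 = CO * (CaO2-CvO2) * 10 dL/L
VO2 = 5.852 * 3 * 10
VO2 = 175.6 mL/min
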